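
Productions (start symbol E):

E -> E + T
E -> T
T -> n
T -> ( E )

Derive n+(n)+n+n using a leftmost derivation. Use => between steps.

E=>E+T=>E+T+T=>E+T+T+T=>T+T+T+T=>n+T+T+T=>n+(E)+T+T=>n+(T)+T+T=>n+(n)+T+T=>n+(n)+n+T=>n+(n)+n+n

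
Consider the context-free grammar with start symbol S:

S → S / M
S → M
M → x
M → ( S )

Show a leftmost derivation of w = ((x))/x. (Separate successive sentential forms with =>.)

S=>S/M=>M/M=>(S)/M=>(M)/M=>((S))/M=>((M))/M=>((x))/M=>((x))/x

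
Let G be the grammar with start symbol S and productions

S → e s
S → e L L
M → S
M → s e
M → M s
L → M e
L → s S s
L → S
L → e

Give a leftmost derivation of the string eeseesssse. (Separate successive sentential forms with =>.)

S=>eLL=>eMeL=>eSeL=>eeseL=>eeseMe=>eeseMse=>eeseMsse=>eeseMssse=>eeseSssse=>eeseesssse

S => eLL   [S → e L L]
eLL => eMeL   [L → M e]
eMeL => eSeL   [M → S]
eSeL => eeseL   [S → e s]
eeseL => eeseMe   [L → M e]
eeseMe => eeseMse   [M → M s]
eeseMse => eeseMsse   [M → M s]
eeseMsse => eeseMssse   [M → M s]
eeseMssse => eeseSssse   [M → S]
eeseSssse => eeseesssse   [S → e s]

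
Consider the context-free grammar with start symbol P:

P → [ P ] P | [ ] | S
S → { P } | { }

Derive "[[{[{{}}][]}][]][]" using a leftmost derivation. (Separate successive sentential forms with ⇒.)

P ⇒ [P]P   [P → [ P ] P]
[P]P ⇒ [[P]P]P   [P → [ P ] P]
[[P]P]P ⇒ [[S]P]P   [P → S]
[[S]P]P ⇒ [[{P}]P]P   [S → { P }]
[[{P}]P]P ⇒ [[{[P]P}]P]P   [P → [ P ] P]
[[{[P]P}]P]P ⇒ [[{[S]P}]P]P   [P → S]
[[{[S]P}]P]P ⇒ [[{[{P}]P}]P]P   [S → { P }]
[[{[{P}]P}]P]P ⇒ [[{[{S}]P}]P]P   [P → S]
[[{[{S}]P}]P]P ⇒ [[{[{{}}]P}]P]P   [S → { }]
[[{[{{}}]P}]P]P ⇒ [[{[{{}}][]}]P]P   [P → [ ]]
[[{[{{}}][]}]P]P ⇒ [[{[{{}}][]}][]]P   [P → [ ]]
[[{[{{}}][]}][]]P ⇒ [[{[{{}}][]}][]][]   [P → [ ]]

P ⇒ [P]P ⇒ [[P]P]P ⇒ [[S]P]P ⇒ [[{P}]P]P ⇒ [[{[P]P}]P]P ⇒ [[{[S]P}]P]P ⇒ [[{[{P}]P}]P]P ⇒ [[{[{S}]P}]P]P ⇒ [[{[{{}}]P}]P]P ⇒ [[{[{{}}][]}]P]P ⇒ [[{[{{}}][]}][]]P ⇒ [[{[{{}}][]}][]][]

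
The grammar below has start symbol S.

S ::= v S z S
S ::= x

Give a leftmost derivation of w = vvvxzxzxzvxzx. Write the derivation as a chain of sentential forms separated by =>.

S => vSzS   [S ::= v S z S]
vSzS => vvSzSzS   [S ::= v S z S]
vvSzSzS => vvvSzSzSzS   [S ::= v S z S]
vvvSzSzSzS => vvvxzSzSzS   [S ::= x]
vvvxzSzSzS => vvvxzxzSzS   [S ::= x]
vvvxzxzSzS => vvvxzxzxzS   [S ::= x]
vvvxzxzxzS => vvvxzxzxzvSzS   [S ::= v S z S]
vvvxzxzxzvSzS => vvvxzxzxzvxzS   [S ::= x]
vvvxzxzxzvxzS => vvvxzxzxzvxzx   [S ::= x]

S => vSzS => vvSzSzS => vvvSzSzSzS => vvvxzSzSzS => vvvxzxzSzS => vvvxzxzxzS => vvvxzxzxzvSzS => vvvxzxzxzvxzS => vvvxzxzxzvxzx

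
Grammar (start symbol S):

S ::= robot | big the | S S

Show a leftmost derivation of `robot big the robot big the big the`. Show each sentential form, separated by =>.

S => S S   [S ::= S S]
S S => S S S   [S ::= S S]
S S S => robot S S   [S ::= robot]
robot S S => robot S S S   [S ::= S S]
robot S S S => robot S S S S   [S ::= S S]
robot S S S S => robot big the S S S   [S ::= big the]
robot big the S S S => robot big the robot S S   [S ::= robot]
robot big the robot S S => robot big the robot big the S   [S ::= big the]
robot big the robot big the S => robot big the robot big the big the   [S ::= big the]

S => S S => S S S => robot S S => robot S S S => robot S S S S => robot big the S S S => robot big the robot S S => robot big the robot big the S => robot big the robot big the big the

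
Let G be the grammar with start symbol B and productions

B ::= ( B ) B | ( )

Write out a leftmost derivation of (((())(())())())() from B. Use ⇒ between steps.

B ⇒ (B)B   [B ::= ( B ) B]
(B)B ⇒ ((B)B)B   [B ::= ( B ) B]
((B)B)B ⇒ (((B)B)B)B   [B ::= ( B ) B]
(((B)B)B)B ⇒ (((())B)B)B   [B ::= ( )]
(((())B)B)B ⇒ (((())(B)B)B)B   [B ::= ( B ) B]
(((())(B)B)B)B ⇒ (((())(())B)B)B   [B ::= ( )]
(((())(())B)B)B ⇒ (((())(())())B)B   [B ::= ( )]
(((())(())())B)B ⇒ (((())(())())())B   [B ::= ( )]
(((())(())())())B ⇒ (((())(())())())()   [B ::= ( )]

B ⇒ (B)B ⇒ ((B)B)B ⇒ (((B)B)B)B ⇒ (((())B)B)B ⇒ (((())(B)B)B)B ⇒ (((())(())B)B)B ⇒ (((())(())())B)B ⇒ (((())(())())())B ⇒ (((())(())())())()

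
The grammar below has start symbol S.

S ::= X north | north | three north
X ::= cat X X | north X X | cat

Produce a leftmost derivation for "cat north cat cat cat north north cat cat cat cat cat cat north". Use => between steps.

S => X north => cat X X north => cat north X X X north => cat north cat X X north => cat north cat cat X X X north => cat north cat cat cat X X X X north => cat north cat cat cat north X X X X X north => cat north cat cat cat north north X X X X X X north => cat north cat cat cat north north cat X X X X X north => cat north cat cat cat north north cat cat X X X X north => cat north cat cat cat north north cat cat cat X X X north => cat north cat cat cat north north cat cat cat cat X X north => cat north cat cat cat north north cat cat cat cat cat X north => cat north cat cat cat north north cat cat cat cat cat cat north

S => X north   [S ::= X north]
X north => cat X X north   [X ::= cat X X]
cat X X north => cat north X X X north   [X ::= north X X]
cat north X X X north => cat north cat X X north   [X ::= cat]
cat north cat X X north => cat north cat cat X X X north   [X ::= cat X X]
cat north cat cat X X X north => cat north cat cat cat X X X X north   [X ::= cat X X]
cat north cat cat cat X X X X north => cat north cat cat cat north X X X X X north   [X ::= north X X]
cat north cat cat cat north X X X X X north => cat north cat cat cat north north X X X X X X north   [X ::= north X X]
cat north cat cat cat north north X X X X X X north => cat north cat cat cat north north cat X X X X X north   [X ::= cat]
cat north cat cat cat north north cat X X X X X north => cat north cat cat cat north north cat cat X X X X north   [X ::= cat]
cat north cat cat cat north north cat cat X X X X north => cat north cat cat cat north north cat cat cat X X X north   [X ::= cat]
cat north cat cat cat north north cat cat cat X X X north => cat north cat cat cat north north cat cat cat cat X X north   [X ::= cat]
cat north cat cat cat north north cat cat cat cat X X north => cat north cat cat cat north north cat cat cat cat cat X north   [X ::= cat]
cat north cat cat cat north north cat cat cat cat cat X north => cat north cat cat cat north north cat cat cat cat cat cat north   [X ::= cat]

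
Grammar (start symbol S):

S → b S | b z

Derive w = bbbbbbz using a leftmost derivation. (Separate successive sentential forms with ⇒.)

S⇒bS⇒bbS⇒bbbS⇒bbbbS⇒bbbbbS⇒bbbbbbz

S ⇒ bS   [S → b S]
bS ⇒ bbS   [S → b S]
bbS ⇒ bbbS   [S → b S]
bbbS ⇒ bbbbS   [S → b S]
bbbbS ⇒ bbbbbS   [S → b S]
bbbbbS ⇒ bbbbbbz   [S → b z]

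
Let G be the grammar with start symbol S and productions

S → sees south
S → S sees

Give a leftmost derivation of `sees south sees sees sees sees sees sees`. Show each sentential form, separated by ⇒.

S ⇒ S sees   [S → S sees]
S sees ⇒ S sees sees   [S → S sees]
S sees sees ⇒ S sees sees sees   [S → S sees]
S sees sees sees ⇒ S sees sees sees sees   [S → S sees]
S sees sees sees sees ⇒ S sees sees sees sees sees   [S → S sees]
S sees sees sees sees sees ⇒ S sees sees sees sees sees sees   [S → S sees]
S sees sees sees sees sees sees ⇒ sees south sees sees sees sees sees sees   [S → sees south]

S ⇒ S sees ⇒ S sees sees ⇒ S sees sees sees ⇒ S sees sees sees sees ⇒ S sees sees sees sees sees ⇒ S sees sees sees sees sees sees ⇒ sees south sees sees sees sees sees sees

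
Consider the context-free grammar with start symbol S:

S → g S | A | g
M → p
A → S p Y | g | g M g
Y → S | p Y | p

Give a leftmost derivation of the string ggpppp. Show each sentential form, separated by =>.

S => gS   [S → g S]
gS => gA   [S → A]
gA => gSpY   [A → S p Y]
gSpY => gApY   [S → A]
gApY => gSpYpY   [A → S p Y]
gSpYpY => gApYpY   [S → A]
gApYpY => ggpYpY   [A → g]
ggpYpY => ggpppY   [Y → p]
ggpppY => ggpppp   [Y → p]

S=>gS=>gA=>gSpY=>gApY=>gSpYpY=>gApYpY=>ggpYpY=>ggpppY=>ggpppp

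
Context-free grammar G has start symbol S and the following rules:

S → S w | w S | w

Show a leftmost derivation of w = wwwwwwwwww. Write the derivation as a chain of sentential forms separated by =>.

S => Sw   [S → S w]
Sw => Sww   [S → S w]
Sww => Swww   [S → S w]
Swww => wSwww   [S → w S]
wSwww => wwSwww   [S → w S]
wwSwww => wwSwwww   [S → S w]
wwSwwww => wwwSwwww   [S → w S]
wwwSwwww => wwwSwwwww   [S → S w]
wwwSwwwww => wwwSwwwwww   [S → S w]
wwwSwwwwww => wwwwwwwwww   [S → w]

S => Sw => Sww => Swww => wSwww => wwSwww => wwSwwww => wwwSwwww => wwwSwwwww => wwwSwwwwww => wwwwwwwwww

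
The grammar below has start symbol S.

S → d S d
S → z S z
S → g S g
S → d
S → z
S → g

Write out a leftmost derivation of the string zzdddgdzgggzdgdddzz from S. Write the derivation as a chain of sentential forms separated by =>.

S=>zSz=>zzSzz=>zzdSdzz=>zzddSddzz=>zzdddSdddzz=>zzdddgSgdddzz=>zzdddgdSdgdddzz=>zzdddgdzSzdgdddzz=>zzdddgdzgSgzdgdddzz=>zzdddgdzgggzdgdddzz

S => zSz   [S → z S z]
zSz => zzSzz   [S → z S z]
zzSzz => zzdSdzz   [S → d S d]
zzdSdzz => zzddSddzz   [S → d S d]
zzddSddzz => zzdddSdddzz   [S → d S d]
zzdddSdddzz => zzdddgSgdddzz   [S → g S g]
zzdddgSgdddzz => zzdddgdSdgdddzz   [S → d S d]
zzdddgdSdgdddzz => zzdddgdzSzdgdddzz   [S → z S z]
zzdddgdzSzdgdddzz => zzdddgdzgSgzdgdddzz   [S → g S g]
zzdddgdzgSgzdgdddzz => zzdddgdzgggzdgdddzz   [S → g]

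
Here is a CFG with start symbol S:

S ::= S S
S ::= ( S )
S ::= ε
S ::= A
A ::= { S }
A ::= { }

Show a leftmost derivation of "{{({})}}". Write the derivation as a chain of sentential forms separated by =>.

S=>SS=>AS=>{S}S=>{A}S=>{{S}}S=>{{(S)}}S=>{{(SS)}}S=>{{(SSS)}}S=>{{(ASS)}}S=>{{({S}SS)}}S=>{{({}SS)}}S=>{{({}S)}}S=>{{({})}}S=>{{({})}}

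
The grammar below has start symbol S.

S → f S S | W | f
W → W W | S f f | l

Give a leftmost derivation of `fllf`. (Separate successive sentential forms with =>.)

S => fSS => fWS => fWWS => flWS => fllS => fllf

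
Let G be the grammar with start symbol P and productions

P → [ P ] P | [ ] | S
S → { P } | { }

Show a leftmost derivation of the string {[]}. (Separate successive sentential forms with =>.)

P => S => {P} => {[]}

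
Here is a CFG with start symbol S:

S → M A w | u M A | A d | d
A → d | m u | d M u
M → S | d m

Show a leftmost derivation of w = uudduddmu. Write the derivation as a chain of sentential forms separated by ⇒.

S⇒uMA⇒uSA⇒uuMAA⇒uuSAA⇒uuAdAA⇒uudMudAA⇒uudSudAA⇒uuddudAA⇒uudduddA⇒uudduddmu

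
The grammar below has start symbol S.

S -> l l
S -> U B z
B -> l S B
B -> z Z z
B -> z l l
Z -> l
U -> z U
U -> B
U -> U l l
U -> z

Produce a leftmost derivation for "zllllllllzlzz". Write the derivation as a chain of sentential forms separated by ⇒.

S ⇒ UBz   [S -> U B z]
UBz ⇒ UllBz   [U -> U l l]
UllBz ⇒ zllBz   [U -> z]
zllBz ⇒ zlllSBz   [B -> l S B]
zlllSBz ⇒ zlllllBz   [S -> l l]
zlllllBz ⇒ zllllllSBz   [B -> l S B]
zllllllSBz ⇒ zllllllllBz   [S -> l l]
zllllllllBz ⇒ zllllllllzZzz   [B -> z Z z]
zllllllllzZzz ⇒ zllllllllzlzz   [Z -> l]

S ⇒ UBz ⇒ UllBz ⇒ zllBz ⇒ zlllSBz ⇒ zlllllBz ⇒ zllllllSBz ⇒ zllllllllBz ⇒ zllllllllzZzz ⇒ zllllllllzlzz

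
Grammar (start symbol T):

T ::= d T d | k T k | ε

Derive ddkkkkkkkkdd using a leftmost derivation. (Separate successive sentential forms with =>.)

T => dTd => ddTdd => ddkTkdd => ddkkTkkdd => ddkkkTkkkdd => ddkkkkTkkkkdd => ddkkkkkkkkdd

T => dTd   [T ::= d T d]
dTd => ddTdd   [T ::= d T d]
ddTdd => ddkTkdd   [T ::= k T k]
ddkTkdd => ddkkTkkdd   [T ::= k T k]
ddkkTkkdd => ddkkkTkkkdd   [T ::= k T k]
ddkkkTkkkdd => ddkkkkTkkkkdd   [T ::= k T k]
ddkkkkTkkkkdd => ddkkkkkkkkdd   [T ::= ε]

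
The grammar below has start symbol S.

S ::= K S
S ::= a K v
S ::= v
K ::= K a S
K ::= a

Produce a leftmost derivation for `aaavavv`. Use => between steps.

S => aKv   [S ::= a K v]
aKv => aKaSv   [K ::= K a S]
aKaSv => aKaSaSv   [K ::= K a S]
aKaSaSv => aaaSaSv   [K ::= a]
aaaSaSv => aaavaSv   [S ::= v]
aaavaSv => aaavavv   [S ::= v]

S=>aKv=>aKaSv=>aKaSaSv=>aaaSaSv=>aaavaSv=>aaavavv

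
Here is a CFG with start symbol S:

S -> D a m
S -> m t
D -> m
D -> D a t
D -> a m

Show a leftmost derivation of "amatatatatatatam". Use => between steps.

S => Dam   [S -> D a m]
Dam => Datam   [D -> D a t]
Datam => Datatam   [D -> D a t]
Datatam => Datatatam   [D -> D a t]
Datatatam => Datatatatam   [D -> D a t]
Datatatatam => Datatatatatam   [D -> D a t]
Datatatatatam => Datatatatatatam   [D -> D a t]
Datatatatatatam => amatatatatatatam   [D -> a m]

S => Dam => Datam => Datatam => Datatatam => Datatatatam => Datatatatatam => Datatatatatatam => amatatatatatatam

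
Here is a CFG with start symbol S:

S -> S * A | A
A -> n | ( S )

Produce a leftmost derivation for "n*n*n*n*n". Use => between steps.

S=>S*A=>S*A*A=>S*A*A*A=>S*A*A*A*A=>A*A*A*A*A=>n*A*A*A*A=>n*n*A*A*A=>n*n*n*A*A=>n*n*n*n*A=>n*n*n*n*n

S => S*A   [S -> S * A]
S*A => S*A*A   [S -> S * A]
S*A*A => S*A*A*A   [S -> S * A]
S*A*A*A => S*A*A*A*A   [S -> S * A]
S*A*A*A*A => A*A*A*A*A   [S -> A]
A*A*A*A*A => n*A*A*A*A   [A -> n]
n*A*A*A*A => n*n*A*A*A   [A -> n]
n*n*A*A*A => n*n*n*A*A   [A -> n]
n*n*n*A*A => n*n*n*n*A   [A -> n]
n*n*n*n*A => n*n*n*n*n   [A -> n]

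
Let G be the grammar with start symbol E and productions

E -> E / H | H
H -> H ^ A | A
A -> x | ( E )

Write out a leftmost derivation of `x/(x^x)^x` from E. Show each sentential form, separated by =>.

E=>E/H=>H/H=>A/H=>x/H=>x/H^A=>x/A^A=>x/(E)^A=>x/(H)^A=>x/(H^A)^A=>x/(A^A)^A=>x/(x^A)^A=>x/(x^x)^A=>x/(x^x)^x

E => E/H   [E -> E / H]
E/H => H/H   [E -> H]
H/H => A/H   [H -> A]
A/H => x/H   [A -> x]
x/H => x/H^A   [H -> H ^ A]
x/H^A => x/A^A   [H -> A]
x/A^A => x/(E)^A   [A -> ( E )]
x/(E)^A => x/(H)^A   [E -> H]
x/(H)^A => x/(H^A)^A   [H -> H ^ A]
x/(H^A)^A => x/(A^A)^A   [H -> A]
x/(A^A)^A => x/(x^A)^A   [A -> x]
x/(x^A)^A => x/(x^x)^A   [A -> x]
x/(x^x)^A => x/(x^x)^x   [A -> x]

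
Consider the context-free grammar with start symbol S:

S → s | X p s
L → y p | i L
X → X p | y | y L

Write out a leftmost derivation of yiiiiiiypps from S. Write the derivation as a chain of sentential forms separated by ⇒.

S ⇒ Xps ⇒ yLps ⇒ yiLps ⇒ yiiLps ⇒ yiiiLps ⇒ yiiiiLps ⇒ yiiiiiLps ⇒ yiiiiiiLps ⇒ yiiiiiiypps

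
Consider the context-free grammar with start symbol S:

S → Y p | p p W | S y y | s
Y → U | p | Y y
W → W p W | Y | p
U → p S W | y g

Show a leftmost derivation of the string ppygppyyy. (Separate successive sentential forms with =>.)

S=>Syy=>ppWyy=>ppWpWyy=>ppYpWyy=>ppUpWyy=>ppygpWyy=>ppygpYyy=>ppygpYyyy=>ppygppyyy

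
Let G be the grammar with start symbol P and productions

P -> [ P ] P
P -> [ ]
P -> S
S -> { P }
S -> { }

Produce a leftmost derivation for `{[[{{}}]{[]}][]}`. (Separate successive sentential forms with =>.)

P=>S=>{P}=>{[P]P}=>{[[P]P]P}=>{[[S]P]P}=>{[[{P}]P]P}=>{[[{S}]P]P}=>{[[{{}}]P]P}=>{[[{{}}]S]P}=>{[[{{}}]{P}]P}=>{[[{{}}]{[]}]P}=>{[[{{}}]{[]}][]}

P => S   [P -> S]
S => {P}   [S -> { P }]
{P} => {[P]P}   [P -> [ P ] P]
{[P]P} => {[[P]P]P}   [P -> [ P ] P]
{[[P]P]P} => {[[S]P]P}   [P -> S]
{[[S]P]P} => {[[{P}]P]P}   [S -> { P }]
{[[{P}]P]P} => {[[{S}]P]P}   [P -> S]
{[[{S}]P]P} => {[[{{}}]P]P}   [S -> { }]
{[[{{}}]P]P} => {[[{{}}]S]P}   [P -> S]
{[[{{}}]S]P} => {[[{{}}]{P}]P}   [S -> { P }]
{[[{{}}]{P}]P} => {[[{{}}]{[]}]P}   [P -> [ ]]
{[[{{}}]{[]}]P} => {[[{{}}]{[]}][]}   [P -> [ ]]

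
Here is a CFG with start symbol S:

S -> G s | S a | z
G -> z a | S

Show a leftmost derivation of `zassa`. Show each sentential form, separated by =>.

S => Sa   [S -> S a]
Sa => Gsa   [S -> G s]
Gsa => Ssa   [G -> S]
Ssa => Gssa   [S -> G s]
Gssa => zassa   [G -> z a]

S=>Sa=>Gsa=>Ssa=>Gssa=>zassa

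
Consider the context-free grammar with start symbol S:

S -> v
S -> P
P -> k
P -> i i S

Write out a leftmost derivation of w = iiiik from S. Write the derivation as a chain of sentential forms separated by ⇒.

S ⇒ P ⇒ iiS ⇒ iiP ⇒ iiiiS ⇒ iiiiP ⇒ iiiik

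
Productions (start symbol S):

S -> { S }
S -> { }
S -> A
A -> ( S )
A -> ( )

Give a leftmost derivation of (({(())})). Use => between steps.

S => A => (S) => (A) => ((S)) => (({S})) => (({A})) => (({(S)})) => (({(A)})) => (({(())}))

S => A   [S -> A]
A => (S)   [A -> ( S )]
(S) => (A)   [S -> A]
(A) => ((S))   [A -> ( S )]
((S)) => (({S}))   [S -> { S }]
(({S})) => (({A}))   [S -> A]
(({A})) => (({(S)}))   [A -> ( S )]
(({(S)})) => (({(A)}))   [S -> A]
(({(A)})) => (({(())}))   [A -> ( )]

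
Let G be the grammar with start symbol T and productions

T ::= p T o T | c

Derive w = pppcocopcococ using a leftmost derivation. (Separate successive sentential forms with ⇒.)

T ⇒ pToT   [T ::= p T o T]
pToT ⇒ ppToToT   [T ::= p T o T]
ppToToT ⇒ pppToToToT   [T ::= p T o T]
pppToToToT ⇒ pppcoToToT   [T ::= c]
pppcoToToT ⇒ pppcocoToT   [T ::= c]
pppcocoToT ⇒ pppcocopToToT   [T ::= p T o T]
pppcocopToToT ⇒ pppcocopcoToT   [T ::= c]
pppcocopcoToT ⇒ pppcocopcocoT   [T ::= c]
pppcocopcocoT ⇒ pppcocopcococ   [T ::= c]

T ⇒ pToT ⇒ ppToToT ⇒ pppToToToT ⇒ pppcoToToT ⇒ pppcocoToT ⇒ pppcocopToToT ⇒ pppcocopcoToT ⇒ pppcocopcocoT ⇒ pppcocopcococ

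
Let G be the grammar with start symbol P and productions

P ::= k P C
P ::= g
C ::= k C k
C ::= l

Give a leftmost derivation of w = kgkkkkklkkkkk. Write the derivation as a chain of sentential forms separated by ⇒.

P ⇒ kPC ⇒ kgC ⇒ kgkCk ⇒ kgkkCkk ⇒ kgkkkCkkk ⇒ kgkkkkCkkkk ⇒ kgkkkkkCkkkkk ⇒ kgkkkkklkkkkk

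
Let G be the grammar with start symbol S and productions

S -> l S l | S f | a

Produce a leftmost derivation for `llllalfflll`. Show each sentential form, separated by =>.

S => lSl => llSll => lllSlll => lllSflll => lllSfflll => llllSlfflll => llllalfflll

S => lSl   [S -> l S l]
lSl => llSll   [S -> l S l]
llSll => lllSlll   [S -> l S l]
lllSlll => lllSflll   [S -> S f]
lllSflll => lllSfflll   [S -> S f]
lllSfflll => llllSlfflll   [S -> l S l]
llllSlfflll => llllalfflll   [S -> a]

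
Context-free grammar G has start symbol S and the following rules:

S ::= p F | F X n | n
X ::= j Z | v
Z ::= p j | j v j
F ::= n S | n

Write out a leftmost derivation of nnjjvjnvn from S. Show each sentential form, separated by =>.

S => FXn => nSXn => nFXnXn => nnXnXn => nnjZnXn => nnjjvjnXn => nnjjvjnvn

S => FXn   [S ::= F X n]
FXn => nSXn   [F ::= n S]
nSXn => nFXnXn   [S ::= F X n]
nFXnXn => nnXnXn   [F ::= n]
nnXnXn => nnjZnXn   [X ::= j Z]
nnjZnXn => nnjjvjnXn   [Z ::= j v j]
nnjjvjnXn => nnjjvjnvn   [X ::= v]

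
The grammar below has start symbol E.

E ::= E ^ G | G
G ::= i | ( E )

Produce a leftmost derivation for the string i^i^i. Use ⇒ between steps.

E ⇒ E^G   [E ::= E ^ G]
E^G ⇒ E^G^G   [E ::= E ^ G]
E^G^G ⇒ G^G^G   [E ::= G]
G^G^G ⇒ i^G^G   [G ::= i]
i^G^G ⇒ i^i^G   [G ::= i]
i^i^G ⇒ i^i^i   [G ::= i]

E⇒E^G⇒E^G^G⇒G^G^G⇒i^G^G⇒i^i^G⇒i^i^i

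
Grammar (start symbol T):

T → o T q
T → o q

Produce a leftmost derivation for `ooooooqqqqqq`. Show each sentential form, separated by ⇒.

T⇒oTq⇒ooTqq⇒oooTqqq⇒ooooTqqqq⇒oooooTqqqqq⇒ooooooqqqqqq

T ⇒ oTq   [T → o T q]
oTq ⇒ ooTqq   [T → o T q]
ooTqq ⇒ oooTqqq   [T → o T q]
oooTqqq ⇒ ooooTqqqq   [T → o T q]
ooooTqqqq ⇒ oooooTqqqqq   [T → o T q]
oooooTqqqqq ⇒ ooooooqqqqqq   [T → o q]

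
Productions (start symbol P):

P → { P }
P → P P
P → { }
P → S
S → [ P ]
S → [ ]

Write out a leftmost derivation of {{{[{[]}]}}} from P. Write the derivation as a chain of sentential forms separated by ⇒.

P ⇒ {P}   [P → { P }]
{P} ⇒ {{P}}   [P → { P }]
{{P}} ⇒ {{{P}}}   [P → { P }]
{{{P}}} ⇒ {{{S}}}   [P → S]
{{{S}}} ⇒ {{{[P]}}}   [S → [ P ]]
{{{[P]}}} ⇒ {{{[{P}]}}}   [P → { P }]
{{{[{P}]}}} ⇒ {{{[{S}]}}}   [P → S]
{{{[{S}]}}} ⇒ {{{[{[]}]}}}   [S → [ ]]

P ⇒ {P} ⇒ {{P}} ⇒ {{{P}}} ⇒ {{{S}}} ⇒ {{{[P]}}} ⇒ {{{[{P}]}}} ⇒ {{{[{S}]}}} ⇒ {{{[{[]}]}}}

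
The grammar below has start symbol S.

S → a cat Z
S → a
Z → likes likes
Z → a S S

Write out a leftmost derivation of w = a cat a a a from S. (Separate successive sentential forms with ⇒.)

S ⇒ a cat Z ⇒ a cat a S S ⇒ a cat a a S ⇒ a cat a a a

S ⇒ a cat Z   [S → a cat Z]
a cat Z ⇒ a cat a S S   [Z → a S S]
a cat a S S ⇒ a cat a a S   [S → a]
a cat a a S ⇒ a cat a a a   [S → a]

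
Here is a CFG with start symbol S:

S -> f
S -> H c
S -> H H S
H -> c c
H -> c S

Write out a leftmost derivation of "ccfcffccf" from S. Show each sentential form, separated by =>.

S=>HHS=>cSHS=>cHHSHS=>ccSHSHS=>ccfHSHS=>ccfcSSHS=>ccfcfSHS=>ccfcffHS=>ccfcffccS=>ccfcffccf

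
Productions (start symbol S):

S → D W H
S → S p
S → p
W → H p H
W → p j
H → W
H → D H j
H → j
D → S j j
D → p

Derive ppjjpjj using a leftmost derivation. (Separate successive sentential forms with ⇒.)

S ⇒ DWH   [S → D W H]
DWH ⇒ SjjWH   [D → S j j]
SjjWH ⇒ SpjjWH   [S → S p]
SpjjWH ⇒ ppjjWH   [S → p]
ppjjWH ⇒ ppjjpjH   [W → p j]
ppjjpjH ⇒ ppjjpjj   [H → j]

S ⇒ DWH ⇒ SjjWH ⇒ SpjjWH ⇒ ppjjWH ⇒ ppjjpjH ⇒ ppjjpjj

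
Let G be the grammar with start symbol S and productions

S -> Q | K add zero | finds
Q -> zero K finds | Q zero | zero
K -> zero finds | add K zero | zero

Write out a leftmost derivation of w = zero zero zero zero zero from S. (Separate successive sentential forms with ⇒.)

S ⇒ Q   [S -> Q]
Q ⇒ Q zero   [Q -> Q zero]
Q zero ⇒ Q zero zero   [Q -> Q zero]
Q zero zero ⇒ Q zero zero zero   [Q -> Q zero]
Q zero zero zero ⇒ Q zero zero zero zero   [Q -> Q zero]
Q zero zero zero zero ⇒ zero zero zero zero zero   [Q -> zero]

S ⇒ Q ⇒ Q zero ⇒ Q zero zero ⇒ Q zero zero zero ⇒ Q zero zero zero zero ⇒ zero zero zero zero zero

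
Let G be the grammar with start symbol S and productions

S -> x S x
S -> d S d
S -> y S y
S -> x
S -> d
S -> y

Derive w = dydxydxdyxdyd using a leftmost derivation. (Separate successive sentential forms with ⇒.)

S ⇒ dSd   [S -> d S d]
dSd ⇒ dySyd   [S -> y S y]
dySyd ⇒ dydSdyd   [S -> d S d]
dydSdyd ⇒ dydxSxdyd   [S -> x S x]
dydxSxdyd ⇒ dydxySyxdyd   [S -> y S y]
dydxySyxdyd ⇒ dydxydSdyxdyd   [S -> d S d]
dydxydSdyxdyd ⇒ dydxydxdyxdyd   [S -> x]

S ⇒ dSd ⇒ dySyd ⇒ dydSdyd ⇒ dydxSxdyd ⇒ dydxySyxdyd ⇒ dydxydSdyxdyd ⇒ dydxydxdyxdyd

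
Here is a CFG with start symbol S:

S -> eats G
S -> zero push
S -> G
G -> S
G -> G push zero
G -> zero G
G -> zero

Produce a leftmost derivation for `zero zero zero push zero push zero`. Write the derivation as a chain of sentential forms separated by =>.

S => G   [S -> G]
G => G push zero   [G -> G push zero]
G push zero => zero G push zero   [G -> zero G]
zero G push zero => zero G push zero push zero   [G -> G push zero]
zero G push zero push zero => zero zero G push zero push zero   [G -> zero G]
zero zero G push zero push zero => zero zero zero push zero push zero   [G -> zero]

S => G => G push zero => zero G push zero => zero G push zero push zero => zero zero G push zero push zero => zero zero zero push zero push zero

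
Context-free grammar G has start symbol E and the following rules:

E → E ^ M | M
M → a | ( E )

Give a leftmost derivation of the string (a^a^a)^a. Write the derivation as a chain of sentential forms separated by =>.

E => E^M   [E → E ^ M]
E^M => M^M   [E → M]
M^M => (E)^M   [M → ( E )]
(E)^M => (E^M)^M   [E → E ^ M]
(E^M)^M => (E^M^M)^M   [E → E ^ M]
(E^M^M)^M => (M^M^M)^M   [E → M]
(M^M^M)^M => (a^M^M)^M   [M → a]
(a^M^M)^M => (a^a^M)^M   [M → a]
(a^a^M)^M => (a^a^a)^M   [M → a]
(a^a^a)^M => (a^a^a)^a   [M → a]

E => E^M => M^M => (E)^M => (E^M)^M => (E^M^M)^M => (M^M^M)^M => (a^M^M)^M => (a^a^M)^M => (a^a^a)^M => (a^a^a)^a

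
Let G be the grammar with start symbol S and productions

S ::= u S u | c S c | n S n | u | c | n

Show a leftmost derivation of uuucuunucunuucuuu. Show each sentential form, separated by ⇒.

S ⇒ uSu ⇒ uuSuu ⇒ uuuSuuu ⇒ uuucScuuu ⇒ uuucuSucuuu ⇒ uuucuuSuucuuu ⇒ uuucuunSnuucuuu ⇒ uuucuunuSunuucuuu ⇒ uuucuunucunuucuuu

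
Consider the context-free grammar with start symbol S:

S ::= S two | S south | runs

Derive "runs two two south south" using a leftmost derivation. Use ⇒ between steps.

S ⇒ S south ⇒ S south south ⇒ S two south south ⇒ S two two south south ⇒ runs two two south south

S ⇒ S south   [S ::= S south]
S south ⇒ S south south   [S ::= S south]
S south south ⇒ S two south south   [S ::= S two]
S two south south ⇒ S two two south south   [S ::= S two]
S two two south south ⇒ runs two two south south   [S ::= runs]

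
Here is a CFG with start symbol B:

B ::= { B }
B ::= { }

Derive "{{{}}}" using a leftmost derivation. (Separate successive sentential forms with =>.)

B=>{B}=>{{B}}=>{{{}}}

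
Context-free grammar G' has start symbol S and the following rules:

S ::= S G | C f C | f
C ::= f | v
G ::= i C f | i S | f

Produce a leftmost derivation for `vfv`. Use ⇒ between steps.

S ⇒ CfC   [S ::= C f C]
CfC ⇒ vfC   [C ::= v]
vfC ⇒ vfv   [C ::= v]

S ⇒ CfC ⇒ vfC ⇒ vfv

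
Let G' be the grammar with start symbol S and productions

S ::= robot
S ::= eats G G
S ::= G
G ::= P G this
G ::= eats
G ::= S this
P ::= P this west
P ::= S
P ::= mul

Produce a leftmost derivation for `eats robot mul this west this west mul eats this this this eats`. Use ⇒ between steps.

S ⇒ eats G G ⇒ eats P G this G ⇒ eats S G this G ⇒ eats robot G this G ⇒ eats robot P G this this G ⇒ eats robot P this west G this this G ⇒ eats robot P this west this west G this this G ⇒ eats robot mul this west this west G this this G ⇒ eats robot mul this west this west P G this this this G ⇒ eats robot mul this west this west mul G this this this G ⇒ eats robot mul this west this west mul eats this this this G ⇒ eats robot mul this west this west mul eats this this this eats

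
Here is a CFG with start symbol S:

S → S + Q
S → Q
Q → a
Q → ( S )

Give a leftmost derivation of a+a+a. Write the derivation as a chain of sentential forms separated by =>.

S => S+Q   [S → S + Q]
S+Q => S+Q+Q   [S → S + Q]
S+Q+Q => Q+Q+Q   [S → Q]
Q+Q+Q => a+Q+Q   [Q → a]
a+Q+Q => a+a+Q   [Q → a]
a+a+Q => a+a+a   [Q → a]

S=>S+Q=>S+Q+Q=>Q+Q+Q=>a+Q+Q=>a+a+Q=>a+a+a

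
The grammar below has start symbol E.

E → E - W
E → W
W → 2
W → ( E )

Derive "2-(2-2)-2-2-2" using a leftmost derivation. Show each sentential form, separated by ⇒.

E⇒E-W⇒E-W-W⇒E-W-W-W⇒E-W-W-W-W⇒W-W-W-W-W⇒2-W-W-W-W⇒2-(E)-W-W-W⇒2-(E-W)-W-W-W⇒2-(W-W)-W-W-W⇒2-(2-W)-W-W-W⇒2-(2-2)-W-W-W⇒2-(2-2)-2-W-W⇒2-(2-2)-2-2-W⇒2-(2-2)-2-2-2

E ⇒ E-W   [E → E - W]
E-W ⇒ E-W-W   [E → E - W]
E-W-W ⇒ E-W-W-W   [E → E - W]
E-W-W-W ⇒ E-W-W-W-W   [E → E - W]
E-W-W-W-W ⇒ W-W-W-W-W   [E → W]
W-W-W-W-W ⇒ 2-W-W-W-W   [W → 2]
2-W-W-W-W ⇒ 2-(E)-W-W-W   [W → ( E )]
2-(E)-W-W-W ⇒ 2-(E-W)-W-W-W   [E → E - W]
2-(E-W)-W-W-W ⇒ 2-(W-W)-W-W-W   [E → W]
2-(W-W)-W-W-W ⇒ 2-(2-W)-W-W-W   [W → 2]
2-(2-W)-W-W-W ⇒ 2-(2-2)-W-W-W   [W → 2]
2-(2-2)-W-W-W ⇒ 2-(2-2)-2-W-W   [W → 2]
2-(2-2)-2-W-W ⇒ 2-(2-2)-2-2-W   [W → 2]
2-(2-2)-2-2-W ⇒ 2-(2-2)-2-2-2   [W → 2]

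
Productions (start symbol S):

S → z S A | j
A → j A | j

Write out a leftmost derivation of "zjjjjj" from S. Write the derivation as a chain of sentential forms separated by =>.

S => zSA => zjA => zjjA => zjjjA => zjjjjA => zjjjjj

S => zSA   [S → z S A]
zSA => zjA   [S → j]
zjA => zjjA   [A → j A]
zjjA => zjjjA   [A → j A]
zjjjA => zjjjjA   [A → j A]
zjjjjA => zjjjjj   [A → j]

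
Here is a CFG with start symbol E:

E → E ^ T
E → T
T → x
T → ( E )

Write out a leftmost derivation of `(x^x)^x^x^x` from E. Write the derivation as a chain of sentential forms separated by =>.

E=>E^T=>E^T^T=>E^T^T^T=>T^T^T^T=>(E)^T^T^T=>(E^T)^T^T^T=>(T^T)^T^T^T=>(x^T)^T^T^T=>(x^x)^T^T^T=>(x^x)^x^T^T=>(x^x)^x^x^T=>(x^x)^x^x^x

E => E^T   [E → E ^ T]
E^T => E^T^T   [E → E ^ T]
E^T^T => E^T^T^T   [E → E ^ T]
E^T^T^T => T^T^T^T   [E → T]
T^T^T^T => (E)^T^T^T   [T → ( E )]
(E)^T^T^T => (E^T)^T^T^T   [E → E ^ T]
(E^T)^T^T^T => (T^T)^T^T^T   [E → T]
(T^T)^T^T^T => (x^T)^T^T^T   [T → x]
(x^T)^T^T^T => (x^x)^T^T^T   [T → x]
(x^x)^T^T^T => (x^x)^x^T^T   [T → x]
(x^x)^x^T^T => (x^x)^x^x^T   [T → x]
(x^x)^x^x^T => (x^x)^x^x^x   [T → x]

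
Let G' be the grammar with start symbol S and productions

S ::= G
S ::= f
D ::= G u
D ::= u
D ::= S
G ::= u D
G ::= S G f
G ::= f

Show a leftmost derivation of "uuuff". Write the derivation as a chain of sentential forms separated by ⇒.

S ⇒ G   [S ::= G]
G ⇒ uD   [G ::= u D]
uD ⇒ uS   [D ::= S]
uS ⇒ uG   [S ::= G]
uG ⇒ uSGf   [G ::= S G f]
uSGf ⇒ uGGf   [S ::= G]
uGGf ⇒ uuDGf   [G ::= u D]
uuDGf ⇒ uuuGf   [D ::= u]
uuuGf ⇒ uuuff   [G ::= f]

S ⇒ G ⇒ uD ⇒ uS ⇒ uG ⇒ uSGf ⇒ uGGf ⇒ uuDGf ⇒ uuuGf ⇒ uuuff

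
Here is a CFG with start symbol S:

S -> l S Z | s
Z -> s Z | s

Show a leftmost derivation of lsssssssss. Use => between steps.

S => lSZ => lsZ => lssZ => lsssZ => lssssZ => lsssssZ => lssssssZ => lsssssssZ => lssssssssZ => lsssssssss

S => lSZ   [S -> l S Z]
lSZ => lsZ   [S -> s]
lsZ => lssZ   [Z -> s Z]
lssZ => lsssZ   [Z -> s Z]
lsssZ => lssssZ   [Z -> s Z]
lssssZ => lsssssZ   [Z -> s Z]
lsssssZ => lssssssZ   [Z -> s Z]
lssssssZ => lsssssssZ   [Z -> s Z]
lsssssssZ => lssssssssZ   [Z -> s Z]
lssssssssZ => lsssssssss   [Z -> s]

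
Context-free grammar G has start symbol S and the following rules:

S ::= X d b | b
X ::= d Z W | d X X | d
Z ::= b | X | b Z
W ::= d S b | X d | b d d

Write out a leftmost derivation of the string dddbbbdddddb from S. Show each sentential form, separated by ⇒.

S ⇒ Xdb ⇒ dXXdb ⇒ ddXXXdb ⇒ dddZWXXdb ⇒ dddbZWXXdb ⇒ dddbbWXXdb ⇒ dddbbbddXXdb ⇒ dddbbbdddXdb ⇒ dddbbbdddddb

S ⇒ Xdb   [S ::= X d b]
Xdb ⇒ dXXdb   [X ::= d X X]
dXXdb ⇒ ddXXXdb   [X ::= d X X]
ddXXXdb ⇒ dddZWXXdb   [X ::= d Z W]
dddZWXXdb ⇒ dddbZWXXdb   [Z ::= b Z]
dddbZWXXdb ⇒ dddbbWXXdb   [Z ::= b]
dddbbWXXdb ⇒ dddbbbddXXdb   [W ::= b d d]
dddbbbddXXdb ⇒ dddbbbdddXdb   [X ::= d]
dddbbbdddXdb ⇒ dddbbbdddddb   [X ::= d]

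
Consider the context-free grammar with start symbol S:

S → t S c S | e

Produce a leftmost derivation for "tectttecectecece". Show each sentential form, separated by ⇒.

S ⇒ tScS   [S → t S c S]
tScS ⇒ tecS   [S → e]
tecS ⇒ tectScS   [S → t S c S]
tectScS ⇒ tecttScScS   [S → t S c S]
tecttScScS ⇒ tectttScScScS   [S → t S c S]
tectttScScScS ⇒ tectttecScScS   [S → e]
tectttecScScS ⇒ tectttececScS   [S → e]
tectttececScS ⇒ tectttecectScScS   [S → t S c S]
tectttecectScScS ⇒ tectttecectecScS   [S → e]
tectttecectecScS ⇒ tectttecectececS   [S → e]
tectttecectececS ⇒ tectttecectecece   [S → e]

S ⇒ tScS ⇒ tecS ⇒ tectScS ⇒ tecttScScS ⇒ tectttScScScS ⇒ tectttecScScS ⇒ tectttececScS ⇒ tectttecectScScS ⇒ tectttecectecScS ⇒ tectttecectececS ⇒ tectttecectecece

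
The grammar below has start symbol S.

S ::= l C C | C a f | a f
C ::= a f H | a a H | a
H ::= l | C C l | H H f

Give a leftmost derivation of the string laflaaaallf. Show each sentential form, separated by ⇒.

S⇒lCC⇒lafHC⇒laflC⇒laflaaH⇒laflaaHHf⇒laflaaCClHf⇒laflaaaClHf⇒laflaaaalHf⇒laflaaaallf

S ⇒ lCC   [S ::= l C C]
lCC ⇒ lafHC   [C ::= a f H]
lafHC ⇒ laflC   [H ::= l]
laflC ⇒ laflaaH   [C ::= a a H]
laflaaH ⇒ laflaaHHf   [H ::= H H f]
laflaaHHf ⇒ laflaaCClHf   [H ::= C C l]
laflaaCClHf ⇒ laflaaaClHf   [C ::= a]
laflaaaClHf ⇒ laflaaaalHf   [C ::= a]
laflaaaalHf ⇒ laflaaaallf   [H ::= l]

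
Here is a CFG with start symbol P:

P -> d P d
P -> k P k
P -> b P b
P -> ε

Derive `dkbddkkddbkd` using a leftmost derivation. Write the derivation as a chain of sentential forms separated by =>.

P => dPd => dkPkd => dkbPbkd => dkbdPdbkd => dkbddPddbkd => dkbddkPkddbkd => dkbddkkddbkd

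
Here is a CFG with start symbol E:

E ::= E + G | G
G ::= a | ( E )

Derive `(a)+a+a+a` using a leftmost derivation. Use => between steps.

E=>E+G=>E+G+G=>E+G+G+G=>G+G+G+G=>(E)+G+G+G=>(G)+G+G+G=>(a)+G+G+G=>(a)+a+G+G=>(a)+a+a+G=>(a)+a+a+a

E => E+G   [E ::= E + G]
E+G => E+G+G   [E ::= E + G]
E+G+G => E+G+G+G   [E ::= E + G]
E+G+G+G => G+G+G+G   [E ::= G]
G+G+G+G => (E)+G+G+G   [G ::= ( E )]
(E)+G+G+G => (G)+G+G+G   [E ::= G]
(G)+G+G+G => (a)+G+G+G   [G ::= a]
(a)+G+G+G => (a)+a+G+G   [G ::= a]
(a)+a+G+G => (a)+a+a+G   [G ::= a]
(a)+a+a+G => (a)+a+a+a   [G ::= a]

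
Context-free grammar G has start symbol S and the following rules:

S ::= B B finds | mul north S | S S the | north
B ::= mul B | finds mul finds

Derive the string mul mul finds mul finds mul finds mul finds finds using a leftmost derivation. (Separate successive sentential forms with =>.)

S => B B finds => mul B B finds => mul mul B B finds => mul mul finds mul finds B finds => mul mul finds mul finds mul B finds => mul mul finds mul finds mul finds mul finds finds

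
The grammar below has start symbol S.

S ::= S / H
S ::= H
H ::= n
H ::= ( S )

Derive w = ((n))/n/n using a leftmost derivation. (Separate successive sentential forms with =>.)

S => S/H => S/H/H => H/H/H => (S)/H/H => (H)/H/H => ((S))/H/H => ((H))/H/H => ((n))/H/H => ((n))/n/H => ((n))/n/n

S => S/H   [S ::= S / H]
S/H => S/H/H   [S ::= S / H]
S/H/H => H/H/H   [S ::= H]
H/H/H => (S)/H/H   [H ::= ( S )]
(S)/H/H => (H)/H/H   [S ::= H]
(H)/H/H => ((S))/H/H   [H ::= ( S )]
((S))/H/H => ((H))/H/H   [S ::= H]
((H))/H/H => ((n))/H/H   [H ::= n]
((n))/H/H => ((n))/n/H   [H ::= n]
((n))/n/H => ((n))/n/n   [H ::= n]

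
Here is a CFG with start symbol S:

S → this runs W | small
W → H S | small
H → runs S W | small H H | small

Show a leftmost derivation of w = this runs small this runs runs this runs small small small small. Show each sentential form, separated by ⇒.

S ⇒ this runs W ⇒ this runs H S ⇒ this runs small S ⇒ this runs small this runs W ⇒ this runs small this runs H S ⇒ this runs small this runs runs S W S ⇒ this runs small this runs runs this runs W W S ⇒ this runs small this runs runs this runs H S W S ⇒ this runs small this runs runs this runs small S W S ⇒ this runs small this runs runs this runs small small W S ⇒ this runs small this runs runs this runs small small small S ⇒ this runs small this runs runs this runs small small small small

S ⇒ this runs W   [S → this runs W]
this runs W ⇒ this runs H S   [W → H S]
this runs H S ⇒ this runs small S   [H → small]
this runs small S ⇒ this runs small this runs W   [S → this runs W]
this runs small this runs W ⇒ this runs small this runs H S   [W → H S]
this runs small this runs H S ⇒ this runs small this runs runs S W S   [H → runs S W]
this runs small this runs runs S W S ⇒ this runs small this runs runs this runs W W S   [S → this runs W]
this runs small this runs runs this runs W W S ⇒ this runs small this runs runs this runs H S W S   [W → H S]
this runs small this runs runs this runs H S W S ⇒ this runs small this runs runs this runs small S W S   [H → small]
this runs small this runs runs this runs small S W S ⇒ this runs small this runs runs this runs small small W S   [S → small]
this runs small this runs runs this runs small small W S ⇒ this runs small this runs runs this runs small small small S   [W → small]
this runs small this runs runs this runs small small small S ⇒ this runs small this runs runs this runs small small small small   [S → small]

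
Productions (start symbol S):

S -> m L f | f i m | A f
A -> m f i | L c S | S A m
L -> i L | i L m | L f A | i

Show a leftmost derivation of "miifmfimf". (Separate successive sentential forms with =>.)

S=>Af=>SAmf=>mLfAmf=>miLfAmf=>miifAmf=>miifmfimf

S => Af   [S -> A f]
Af => SAmf   [A -> S A m]
SAmf => mLfAmf   [S -> m L f]
mLfAmf => miLfAmf   [L -> i L]
miLfAmf => miifAmf   [L -> i]
miifAmf => miifmfimf   [A -> m f i]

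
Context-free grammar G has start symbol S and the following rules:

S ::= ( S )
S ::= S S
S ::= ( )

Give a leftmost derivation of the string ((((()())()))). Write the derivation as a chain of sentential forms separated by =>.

S => (S) => ((S)) => (((S))) => (((SS))) => ((((S)S))) => ((((SS)S))) => ((((()S)S))) => ((((()())S))) => ((((()())())))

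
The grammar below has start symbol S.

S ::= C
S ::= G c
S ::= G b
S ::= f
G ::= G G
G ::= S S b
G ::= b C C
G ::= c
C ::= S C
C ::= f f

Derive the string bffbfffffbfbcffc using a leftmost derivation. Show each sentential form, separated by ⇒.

S ⇒ Gc ⇒ bCCc ⇒ bffCc ⇒ bffSCc ⇒ bffGcCc ⇒ bffSSbcCc ⇒ bffGbSbcCc ⇒ bffbCCbSbcCc ⇒ bffbSCCbSbcCc ⇒ bffbfCCbSbcCc ⇒ bffbfffCbSbcCc ⇒ bffbfffffbSbcCc ⇒ bffbfffffbfbcCc ⇒ bffbfffffbfbcffc

S ⇒ Gc   [S ::= G c]
Gc ⇒ bCCc   [G ::= b C C]
bCCc ⇒ bffCc   [C ::= f f]
bffCc ⇒ bffSCc   [C ::= S C]
bffSCc ⇒ bffGcCc   [S ::= G c]
bffGcCc ⇒ bffSSbcCc   [G ::= S S b]
bffSSbcCc ⇒ bffGbSbcCc   [S ::= G b]
bffGbSbcCc ⇒ bffbCCbSbcCc   [G ::= b C C]
bffbCCbSbcCc ⇒ bffbSCCbSbcCc   [C ::= S C]
bffbSCCbSbcCc ⇒ bffbfCCbSbcCc   [S ::= f]
bffbfCCbSbcCc ⇒ bffbfffCbSbcCc   [C ::= f f]
bffbfffCbSbcCc ⇒ bffbfffffbSbcCc   [C ::= f f]
bffbfffffbSbcCc ⇒ bffbfffffbfbcCc   [S ::= f]
bffbfffffbfbcCc ⇒ bffbfffffbfbcffc   [C ::= f f]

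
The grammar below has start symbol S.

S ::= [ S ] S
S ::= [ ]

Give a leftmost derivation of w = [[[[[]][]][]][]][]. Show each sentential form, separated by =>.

S => [S]S   [S ::= [ S ] S]
[S]S => [[S]S]S   [S ::= [ S ] S]
[[S]S]S => [[[S]S]S]S   [S ::= [ S ] S]
[[[S]S]S]S => [[[[S]S]S]S]S   [S ::= [ S ] S]
[[[[S]S]S]S]S => [[[[[]]S]S]S]S   [S ::= [ ]]
[[[[[]]S]S]S]S => [[[[[]][]]S]S]S   [S ::= [ ]]
[[[[[]][]]S]S]S => [[[[[]][]][]]S]S   [S ::= [ ]]
[[[[[]][]][]]S]S => [[[[[]][]][]][]]S   [S ::= [ ]]
[[[[[]][]][]][]]S => [[[[[]][]][]][]][]   [S ::= [ ]]

S=>[S]S=>[[S]S]S=>[[[S]S]S]S=>[[[[S]S]S]S]S=>[[[[[]]S]S]S]S=>[[[[[]][]]S]S]S=>[[[[[]][]][]]S]S=>[[[[[]][]][]][]]S=>[[[[[]][]][]][]][]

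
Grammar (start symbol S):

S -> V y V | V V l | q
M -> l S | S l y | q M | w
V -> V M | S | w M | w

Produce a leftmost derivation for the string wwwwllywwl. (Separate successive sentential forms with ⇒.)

S ⇒ VVl   [S -> V V l]
VVl ⇒ VMVl   [V -> V M]
VMVl ⇒ VMMVl   [V -> V M]
VMMVl ⇒ wMMVl   [V -> w]
wMMVl ⇒ wSlyMVl   [M -> S l y]
wSlyMVl ⇒ wVVllyMVl   [S -> V V l]
wVVllyMVl ⇒ wwVllyMVl   [V -> w]
wwVllyMVl ⇒ wwVMllyMVl   [V -> V M]
wwVMllyMVl ⇒ wwwMllyMVl   [V -> w]
wwwMllyMVl ⇒ wwwwllyMVl   [M -> w]
wwwwllyMVl ⇒ wwwwllywVl   [M -> w]
wwwwllywVl ⇒ wwwwllywwl   [V -> w]

S ⇒ VVl ⇒ VMVl ⇒ VMMVl ⇒ wMMVl ⇒ wSlyMVl ⇒ wVVllyMVl ⇒ wwVllyMVl ⇒ wwVMllyMVl ⇒ wwwMllyMVl ⇒ wwwwllyMVl ⇒ wwwwllywVl ⇒ wwwwllywwl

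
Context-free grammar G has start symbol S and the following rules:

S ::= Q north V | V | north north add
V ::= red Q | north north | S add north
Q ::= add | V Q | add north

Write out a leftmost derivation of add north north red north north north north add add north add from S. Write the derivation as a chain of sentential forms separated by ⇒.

S ⇒ Q north V ⇒ add north north V ⇒ add north north red Q ⇒ add north north red V Q ⇒ add north north red north north Q ⇒ add north north red north north V Q ⇒ add north north red north north S add north Q ⇒ add north north red north north north north add add north Q ⇒ add north north red north north north north add add north add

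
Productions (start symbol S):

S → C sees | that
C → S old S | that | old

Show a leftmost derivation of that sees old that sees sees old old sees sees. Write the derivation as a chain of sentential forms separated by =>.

S => C sees => S old S sees => C sees old S sees => S old S sees old S sees => C sees old S sees old S sees => that sees old S sees old S sees => that sees old C sees sees old S sees => that sees old that sees sees old S sees => that sees old that sees sees old C sees sees => that sees old that sees sees old old sees sees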